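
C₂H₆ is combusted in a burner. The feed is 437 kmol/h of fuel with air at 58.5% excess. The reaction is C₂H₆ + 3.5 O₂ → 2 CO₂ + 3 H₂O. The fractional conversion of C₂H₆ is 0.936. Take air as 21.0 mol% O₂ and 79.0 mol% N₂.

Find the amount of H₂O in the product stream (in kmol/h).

Stoichiometric O₂ = 3.5 × 437 = 1530 kmol/h; O₂ fed = 1530 × 1.585 = 2424 kmol/h.
N₂ fed = 2424 × 79/21 = 9120 kmol/h.
Fuel reacted = 0.936 × 437 → ξ = 409 kmol/h.
Outlet (n = n₀ + ν ξ):
  C₂H₆: 437 − 1(409) = 27.97
  O₂: 2424 − 3.5(409) = 992.6
  N₂: 9120 (inert)
  CO₂: 0 + 2(409) = 818.1
  H₂O: 0 + 3(409) = 1227

1230 kmol/h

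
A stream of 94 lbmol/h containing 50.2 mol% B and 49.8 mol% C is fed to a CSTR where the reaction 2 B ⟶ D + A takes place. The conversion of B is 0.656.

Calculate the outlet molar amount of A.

15.5 lbmol/h

B reacted = 0.656 × 47.19 = 30.96 lbmol/h; ν_B = −2, so ξ = 30.96/2 = 15.48 lbmol/h.
Outlet amounts (n = n₀ + ν ξ):
  B: 47.19 − 2(15.48) = 16.23
  D: 0 + 1(15.48) = 15.48
  A: 0 + 1(15.48) = 15.48
  C: 46.81 (inert)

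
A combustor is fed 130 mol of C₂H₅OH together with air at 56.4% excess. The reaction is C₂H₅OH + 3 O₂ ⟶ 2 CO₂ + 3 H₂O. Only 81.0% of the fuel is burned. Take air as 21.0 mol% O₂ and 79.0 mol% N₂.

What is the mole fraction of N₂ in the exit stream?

Stoichiometric O₂ = 3 × 130 = 390 mol; O₂ fed = 390 × 1.564 = 610 mol.
N₂ fed = 610 × 79/21 = 2295 mol.
Fuel reacted = 0.81 × 130 → ξ = 105.3 mol.
Outlet (n = n₀ + ν ξ):
  C₂H₅OH: 130 − 1(105.3) = 24.7
  O₂: 610 − 3(105.3) = 294.1
  N₂: 2295 (inert)
  CO₂: 0 + 2(105.3) = 210.6
  H₂O: 0 + 3(105.3) = 315.9
Total out = 3140 mol; y_N₂ = 2295 / 3140 = 0.7308.

0.731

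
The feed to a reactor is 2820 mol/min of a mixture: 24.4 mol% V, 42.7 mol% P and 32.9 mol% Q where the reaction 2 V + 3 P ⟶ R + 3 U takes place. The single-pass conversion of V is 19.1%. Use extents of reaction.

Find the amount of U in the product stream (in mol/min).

V reacted = 0.191 × 688.1 = 131.4 mol/min; ν_V = −2, so ξ = 131.4/2 = 65.71 mol/min.
Outlet amounts (n = n₀ + ν ξ):
  V: 688.1 − 2(65.71) = 556.7
  P: 1204 − 3(65.71) = 1007
  R: 0 + 1(65.71) = 65.71
  U: 0 + 3(65.71) = 197.1
  Q: 927.8 (inert)

197 mol/min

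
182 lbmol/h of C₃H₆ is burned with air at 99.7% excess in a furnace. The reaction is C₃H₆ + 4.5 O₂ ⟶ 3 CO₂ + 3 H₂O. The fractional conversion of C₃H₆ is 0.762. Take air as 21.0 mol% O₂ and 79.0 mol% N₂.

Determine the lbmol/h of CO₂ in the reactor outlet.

Stoichiometric O₂ = 4.5 × 182 = 819 lbmol/h; O₂ fed = 819 × 1.997 = 1636 lbmol/h.
N₂ fed = 1636 × 79/21 = 6153 lbmol/h.
Fuel reacted = 0.762 × 182 → ξ = 138.7 lbmol/h.
Outlet (n = n₀ + ν ξ):
  C₃H₆: 182 − 1(138.7) = 43.32
  O₂: 1636 − 4.5(138.7) = 1011
  N₂: 6153 (inert)
  CO₂: 0 + 3(138.7) = 416.1
  H₂O: 0 + 3(138.7) = 416.1

416 lbmol/h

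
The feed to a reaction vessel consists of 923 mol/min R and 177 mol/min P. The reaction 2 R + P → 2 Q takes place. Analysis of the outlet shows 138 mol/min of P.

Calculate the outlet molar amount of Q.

For P: n = n₀ − 1ξ → 138 = 177 − 1ξ, giving ξ = 39 mol/min.
Outlet amounts (n = n₀ + ν ξ):
  R: 923 − 2(39) = 845
  P: 177 − 1(39) = 138
  Q: 0 + 2(39) = 78

78 mol/min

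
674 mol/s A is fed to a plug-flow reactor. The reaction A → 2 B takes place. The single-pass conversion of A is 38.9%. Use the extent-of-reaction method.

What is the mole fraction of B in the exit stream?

A reacted = 0.389 × 674 = 262.2 mol/s; ν_A = −1, so ξ = 262.2/1 = 262.2 mol/s.
Outlet amounts (n = n₀ + ν ξ):
  A: 674 − 1(262.2) = 411.8
  B: 0 + 2(262.2) = 524.4
Total out = 936.2 mol/s; y_B = 524.4 / 936.2 = 0.5601.

0.56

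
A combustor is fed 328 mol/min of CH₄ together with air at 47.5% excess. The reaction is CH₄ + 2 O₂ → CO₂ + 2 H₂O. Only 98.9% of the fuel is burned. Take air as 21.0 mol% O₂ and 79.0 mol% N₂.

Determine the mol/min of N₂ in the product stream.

3640 mol/min

Stoichiometric O₂ = 2 × 328 = 656 mol/min; O₂ fed = 656 × 1.475 = 967.6 mol/min.
N₂ fed = 967.6 × 79/21 = 3640 mol/min.
Fuel reacted = 0.989 × 328 → ξ = 324.4 mol/min.
Outlet (n = n₀ + ν ξ):
  CH₄: 328 − 1(324.4) = 3.608
  O₂: 967.6 − 2(324.4) = 318.8
  N₂: 3640 (inert)
  CO₂: 0 + 1(324.4) = 324.4
  H₂O: 0 + 2(324.4) = 648.8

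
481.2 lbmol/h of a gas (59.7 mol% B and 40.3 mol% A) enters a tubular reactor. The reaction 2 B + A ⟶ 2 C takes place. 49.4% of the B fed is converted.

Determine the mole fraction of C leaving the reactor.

B reacted = 0.494 × 287.3 = 141.9 lbmol/h; ν_B = −2, so ξ = 141.9/2 = 70.96 lbmol/h.
Outlet amounts (n = n₀ + ν ξ):
  B: 287.3 − 2(70.96) = 145.4
  A: 193.9 − 1(70.96) = 123
  C: 0 + 2(70.96) = 141.9
Total out = 410.2 lbmol/h; y_C = 141.9 / 410.2 = 0.3459.

0.346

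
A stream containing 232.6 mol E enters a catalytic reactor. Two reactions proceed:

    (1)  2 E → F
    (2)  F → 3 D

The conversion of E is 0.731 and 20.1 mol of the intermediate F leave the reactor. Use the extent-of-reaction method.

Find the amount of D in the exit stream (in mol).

Conversion of E: E consumed = 2ξ₁ = 0.731 × 232.6 → ξ₁ = 85.02 mol.
F balance: n_F = 0 + 1ξ₁ − 1ξ₂ = 20.1 → ξ₂ = (1·85.02 − 20.1)/1 = 64.92 mol.
Outlet amounts (n = n₀ + Σ ν·ξ):
  E: 232.6 − 2(85.02) = 62.57
  F: 0 + 1(85.02) − 1(64.92) = 20.1
  D: 0 + 3(64.92) = 194.7

195 mol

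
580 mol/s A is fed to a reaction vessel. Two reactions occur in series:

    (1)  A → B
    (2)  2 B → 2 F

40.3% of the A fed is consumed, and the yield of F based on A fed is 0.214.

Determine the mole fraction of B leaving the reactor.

Conversion of A: A consumed = 1ξ₁ = 0.403 × 580 → ξ₁ = 233.7 mol/s.
Yield of F: 2ξ₂ / 580 = 0.214 → ξ₂ = 62.06 mol/s.
Outlet amounts (n = n₀ + Σ ν·ξ):
  A: 580 − 1(233.7) = 346.3
  B: 0 + 1(233.7) − 2(62.06) = 109.6
  F: 0 + 2(62.06) = 124.1
Total out = 580 mol/s; y_B = 109.6 / 580 = 0.189.

0.189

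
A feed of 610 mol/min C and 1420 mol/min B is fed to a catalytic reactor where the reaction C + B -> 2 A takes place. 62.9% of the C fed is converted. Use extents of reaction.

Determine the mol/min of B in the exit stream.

C reacted = 0.629 × 610 = 383.7 mol/min; ν_C = −1, so ξ = 383.7/1 = 383.7 mol/min.
Outlet amounts (n = n₀ + ν ξ):
  C: 610 − 1(383.7) = 226.3
  B: 1420 − 1(383.7) = 1036
  A: 0 + 2(383.7) = 767.4

1040 mol/min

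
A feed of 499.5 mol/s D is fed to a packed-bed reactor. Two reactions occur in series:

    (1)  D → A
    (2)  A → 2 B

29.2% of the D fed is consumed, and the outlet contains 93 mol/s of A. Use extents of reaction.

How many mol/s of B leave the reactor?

106 mol/s

Conversion of D: D consumed = 1ξ₁ = 0.292 × 499.5 → ξ₁ = 145.9 mol/s.
A balance: n_A = 0 + 1ξ₁ − 1ξ₂ = 93 → ξ₂ = (1·145.9 − 93)/1 = 52.85 mol/s.
Outlet amounts (n = n₀ + Σ ν·ξ):
  D: 499.5 − 1(145.9) = 353.6
  A: 0 + 1(145.9) − 1(52.85) = 93
  B: 0 + 2(52.85) = 105.7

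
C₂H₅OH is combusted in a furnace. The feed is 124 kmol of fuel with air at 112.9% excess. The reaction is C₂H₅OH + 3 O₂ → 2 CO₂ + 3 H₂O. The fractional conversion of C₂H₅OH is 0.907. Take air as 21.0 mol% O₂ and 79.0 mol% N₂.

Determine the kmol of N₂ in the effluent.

2980 kmol

Stoichiometric O₂ = 3 × 124 = 372 kmol; O₂ fed = 372 × 2.129 = 792 kmol.
N₂ fed = 792 × 79/21 = 2979 kmol.
Fuel reacted = 0.907 × 124 → ξ = 112.5 kmol.
Outlet (n = n₀ + ν ξ):
  C₂H₅OH: 124 − 1(112.5) = 11.53
  O₂: 792 − 3(112.5) = 454.6
  N₂: 2979 (inert)
  CO₂: 0 + 2(112.5) = 224.9
  H₂O: 0 + 3(112.5) = 337.4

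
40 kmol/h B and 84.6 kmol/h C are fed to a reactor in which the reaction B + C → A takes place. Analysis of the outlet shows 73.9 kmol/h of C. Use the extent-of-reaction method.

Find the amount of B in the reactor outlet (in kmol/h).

29.3 kmol/h

For C: n = n₀ − 1ξ → 73.9 = 84.6 − 1ξ, giving ξ = 10.7 kmol/h.
Outlet amounts (n = n₀ + ν ξ):
  B: 40 − 1(10.7) = 29.3
  C: 84.6 − 1(10.7) = 73.9
  A: 0 + 1(10.7) = 10.7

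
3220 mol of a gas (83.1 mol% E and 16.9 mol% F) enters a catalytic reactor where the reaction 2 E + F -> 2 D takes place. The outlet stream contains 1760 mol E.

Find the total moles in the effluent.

2760 mol

For E: n = n₀ − 2ξ → 1760 = 2676 − 2ξ, giving ξ = 457.9 mol.
Outlet amounts (n = n₀ + ν ξ):
  E: 2676 − 2(457.9) = 1760
  F: 544.2 − 1(457.9) = 86.27
  D: 0 + 2(457.9) = 915.8
Total out = 1760 + 86.27 + 915.8 = 2762 mol.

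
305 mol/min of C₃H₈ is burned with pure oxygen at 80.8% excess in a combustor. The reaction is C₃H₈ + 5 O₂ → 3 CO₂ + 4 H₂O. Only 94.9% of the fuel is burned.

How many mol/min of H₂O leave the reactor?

1160 mol/min

Stoichiometric O₂ = 5 × 305 = 1525 mol/min; O₂ fed = 1525 × 1.808 = 2757 mol/min.
Fuel reacted = 0.949 × 305 → ξ = 289.4 mol/min.
Outlet (n = n₀ + ν ξ):
  C₃H₈: 305 − 1(289.4) = 15.56
  O₂: 2757 − 5(289.4) = 1310
  CO₂: 0 + 3(289.4) = 868.3
  H₂O: 0 + 4(289.4) = 1158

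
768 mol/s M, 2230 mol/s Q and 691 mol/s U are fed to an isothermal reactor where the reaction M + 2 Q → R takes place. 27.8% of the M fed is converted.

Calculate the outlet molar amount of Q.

1800 mol/s

M reacted = 0.278 × 768 = 213.5 mol/s; ν_M = −1, so ξ = 213.5/1 = 213.5 mol/s.
Outlet amounts (n = n₀ + ν ξ):
  M: 768 − 1(213.5) = 554.5
  Q: 2230 − 2(213.5) = 1803
  R: 0 + 1(213.5) = 213.5
  U: 691 (inert)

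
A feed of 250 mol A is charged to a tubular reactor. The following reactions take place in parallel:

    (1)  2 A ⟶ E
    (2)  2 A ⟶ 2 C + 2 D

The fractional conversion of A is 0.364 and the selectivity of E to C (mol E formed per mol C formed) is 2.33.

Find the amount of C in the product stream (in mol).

16.1 mol

Conversion of A: A consumed = 0.364 × 250 = 91 mol = 2ξ₁ + 2ξ₂.
Selectivity: 1ξ₁ / (2ξ₂) = 2.33 → ξ₁ = 4.66 ξ₂.
Substitute: (2·4.66 + 2) ξ₂ = 91 → ξ₂ = 8.039 mol, ξ₁ = 37.46 mol.
Outlet amounts (n = n₀ + Σ ν·ξ):
  A: 250 − 2(37.46) − 2(8.039) = 159
  E: 0 + 1(37.46) = 37.46
  C: 0 + 2(8.039) = 16.08
  D: 0 + 2(8.039) = 16.08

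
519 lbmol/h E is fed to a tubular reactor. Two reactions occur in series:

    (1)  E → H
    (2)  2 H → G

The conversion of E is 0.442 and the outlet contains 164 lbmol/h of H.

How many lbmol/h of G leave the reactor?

Conversion of E: E consumed = 1ξ₁ = 0.442 × 519 → ξ₁ = 229.4 lbmol/h.
H balance: n_H = 0 + 1ξ₁ − 2ξ₂ = 164 → ξ₂ = (1·229.4 − 164)/2 = 32.7 lbmol/h.
Outlet amounts (n = n₀ + Σ ν·ξ):
  E: 519 − 1(229.4) = 289.6
  H: 0 + 1(229.4) − 2(32.7) = 164
  G: 0 + 1(32.7) = 32.7

32.7 lbmol/h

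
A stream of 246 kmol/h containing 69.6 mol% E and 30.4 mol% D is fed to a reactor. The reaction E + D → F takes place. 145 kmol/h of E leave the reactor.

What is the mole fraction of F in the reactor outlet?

For E: n = n₀ − 1ξ → 145 = 171.2 − 1ξ, giving ξ = 26.22 kmol/h.
Outlet amounts (n = n₀ + ν ξ):
  E: 171.2 − 1(26.22) = 145
  D: 74.78 − 1(26.22) = 48.57
  F: 0 + 1(26.22) = 26.22
Total out = 219.8 kmol/h; y_F = 26.22 / 219.8 = 0.1193.

0.119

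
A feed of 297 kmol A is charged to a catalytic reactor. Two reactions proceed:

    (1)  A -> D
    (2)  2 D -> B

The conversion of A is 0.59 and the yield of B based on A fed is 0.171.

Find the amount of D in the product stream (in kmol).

Conversion of A: A consumed = 1ξ₁ = 0.59 × 297 → ξ₁ = 175.2 kmol.
Yield of B: 1ξ₂ / 297 = 0.171 → ξ₂ = 50.79 kmol.
Outlet amounts (n = n₀ + Σ ν·ξ):
  A: 297 − 1(175.2) = 121.8
  D: 0 + 1(175.2) − 2(50.79) = 73.66
  B: 0 + 1(50.79) = 50.79

73.7 kmol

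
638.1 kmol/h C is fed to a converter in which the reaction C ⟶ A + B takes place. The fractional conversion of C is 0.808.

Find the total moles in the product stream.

1150 kmol/h

C reacted = 0.808 × 638.1 = 515.6 kmol/h; ν_C = −1, so ξ = 515.6/1 = 515.6 kmol/h.
Outlet amounts (n = n₀ + ν ξ):
  C: 638.1 − 1(515.6) = 122.5
  A: 0 + 1(515.6) = 515.6
  B: 0 + 1(515.6) = 515.6
Total out = 122.5 + 515.6 + 515.6 = 1154 kmol/h.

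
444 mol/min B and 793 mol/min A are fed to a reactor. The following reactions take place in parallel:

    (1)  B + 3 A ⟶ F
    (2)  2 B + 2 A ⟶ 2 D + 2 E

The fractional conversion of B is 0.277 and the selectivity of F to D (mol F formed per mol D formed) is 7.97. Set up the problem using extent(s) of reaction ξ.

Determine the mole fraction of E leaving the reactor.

0.0151

Conversion of B: B consumed = 0.277 × 444 = 123 mol/min = 1ξ₁ + 2ξ₂.
Selectivity: 1ξ₁ / (2ξ₂) = 7.97 → ξ₁ = 15.94 ξ₂.
Substitute: (1·15.94 + 2) ξ₂ = 123 → ξ₂ = 6.856 mol/min, ξ₁ = 109.3 mol/min.
Outlet amounts (n = n₀ + Σ ν·ξ):
  B: 444 − 1(109.3) − 2(6.856) = 321
  A: 793 − 3(109.3) − 2(6.856) = 451.5
  F: 0 + 1(109.3) = 109.3
  D: 0 + 2(6.856) = 13.71
  E: 0 + 2(6.856) = 13.71
Total out = 909.2 mol/min; y_E = 13.71 / 909.2 = 0.01508.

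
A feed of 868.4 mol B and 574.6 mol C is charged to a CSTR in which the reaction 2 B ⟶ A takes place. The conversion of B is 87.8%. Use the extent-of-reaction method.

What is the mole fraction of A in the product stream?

0.359

B reacted = 0.878 × 868.4 = 762.5 mol; ν_B = −2, so ξ = 762.5/2 = 381.2 mol.
Outlet amounts (n = n₀ + ν ξ):
  B: 868.4 − 2(381.2) = 105.9
  A: 0 + 1(381.2) = 381.2
  C: 574.6 (inert)
Total out = 1062 mol; y_A = 381.2 / 1062 = 0.359.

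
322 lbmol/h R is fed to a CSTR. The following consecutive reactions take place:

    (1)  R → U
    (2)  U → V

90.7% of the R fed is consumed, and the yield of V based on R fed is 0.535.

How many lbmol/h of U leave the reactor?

Conversion of R: R consumed = 1ξ₁ = 0.907 × 322 → ξ₁ = 292.1 lbmol/h.
Yield of V: 1ξ₂ / 322 = 0.535 → ξ₂ = 172.3 lbmol/h.
Outlet amounts (n = n₀ + Σ ν·ξ):
  R: 322 − 1(292.1) = 29.95
  U: 0 + 1(292.1) − 1(172.3) = 119.8
  V: 0 + 1(172.3) = 172.3

120 lbmol/h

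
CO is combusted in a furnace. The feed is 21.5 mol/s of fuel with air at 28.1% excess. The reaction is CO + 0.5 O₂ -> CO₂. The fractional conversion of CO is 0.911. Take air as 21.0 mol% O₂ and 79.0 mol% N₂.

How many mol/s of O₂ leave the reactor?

3.98 mol/s

Stoichiometric O₂ = 0.5 × 21.5 = 10.75 mol/s; O₂ fed = 10.75 × 1.281 = 13.77 mol/s.
N₂ fed = 13.77 × 79/21 = 51.8 mol/s.
Fuel reacted = 0.911 × 21.5 → ξ = 19.59 mol/s.
Outlet (n = n₀ + ν ξ):
  CO: 21.5 − 1(19.59) = 1.913
  O₂: 13.77 − 0.5(19.59) = 3.978
  N₂: 51.8 (inert)
  CO₂: 0 + 1(19.59) = 19.59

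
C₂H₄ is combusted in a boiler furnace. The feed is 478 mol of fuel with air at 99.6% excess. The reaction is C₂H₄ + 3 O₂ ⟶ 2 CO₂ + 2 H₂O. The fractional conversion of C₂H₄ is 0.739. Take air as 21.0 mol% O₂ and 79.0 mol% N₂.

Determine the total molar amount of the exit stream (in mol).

Stoichiometric O₂ = 3 × 478 = 1434 mol; O₂ fed = 1434 × 1.996 = 2862 mol.
N₂ fed = 2862 × 79/21 = 10770 mol.
Fuel reacted = 0.739 × 478 → ξ = 353.2 mol.
Outlet (n = n₀ + ν ξ):
  C₂H₄: 478 − 1(353.2) = 124.8
  O₂: 2862 − 3(353.2) = 1803
  N₂: 10770 (inert)
  CO₂: 0 + 2(353.2) = 706.5
  H₂O: 0 + 2(353.2) = 706.5
Total out = 124.8 + 1803 + 10770 + 706.5 + 706.5 = 14110 mol.

14100 mol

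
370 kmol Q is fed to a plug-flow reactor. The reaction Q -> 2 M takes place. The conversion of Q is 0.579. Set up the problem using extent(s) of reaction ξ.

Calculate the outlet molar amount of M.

428 kmol

Q reacted = 0.579 × 370 = 214.2 kmol; ν_Q = −1, so ξ = 214.2/1 = 214.2 kmol.
Outlet amounts (n = n₀ + ν ξ):
  Q: 370 − 1(214.2) = 155.8
  M: 0 + 2(214.2) = 428.5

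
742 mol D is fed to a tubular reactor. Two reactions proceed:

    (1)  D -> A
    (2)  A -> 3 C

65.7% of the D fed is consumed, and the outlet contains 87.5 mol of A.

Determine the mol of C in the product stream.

1200 mol

Conversion of D: D consumed = 1ξ₁ = 0.657 × 742 → ξ₁ = 487.5 mol.
A balance: n_A = 0 + 1ξ₁ − 1ξ₂ = 87.5 → ξ₂ = (1·487.5 − 87.5)/1 = 400 mol.
Outlet amounts (n = n₀ + Σ ν·ξ):
  D: 742 − 1(487.5) = 254.5
  A: 0 + 1(487.5) − 1(400) = 87.5
  C: 0 + 3(400) = 1200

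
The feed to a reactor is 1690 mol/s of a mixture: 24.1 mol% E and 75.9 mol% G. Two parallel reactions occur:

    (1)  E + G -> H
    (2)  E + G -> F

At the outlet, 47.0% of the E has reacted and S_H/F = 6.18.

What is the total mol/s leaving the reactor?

1500 mol/s

Conversion of E: E consumed = 0.47 × 407.3 = 191.4 mol/s = 1ξ₁ + 1ξ₂.
Selectivity: 1ξ₁ / (1ξ₂) = 6.18 → ξ₁ = 6.18 ξ₂.
Substitute: (1·6.18 + 1) ξ₂ = 191.4 → ξ₂ = 26.66 mol/s, ξ₁ = 164.8 mol/s.
Outlet amounts (n = n₀ + Σ ν·ξ):
  E: 407.3 − 1(164.8) − 1(26.66) = 215.9
  G: 1283 − 1(164.8) − 1(26.66) = 1091
  H: 0 + 1(164.8) = 164.8
  F: 0 + 1(26.66) = 26.66
Total out = 215.9 + 1091 + 164.8 + 26.66 = 1499 mol/s.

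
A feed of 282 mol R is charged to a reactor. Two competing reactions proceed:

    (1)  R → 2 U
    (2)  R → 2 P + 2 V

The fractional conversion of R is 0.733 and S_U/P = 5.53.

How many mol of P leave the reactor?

63.3 mol

Conversion of R: R consumed = 0.733 × 282 = 206.7 mol = 1ξ₁ + 1ξ₂.
Selectivity: 2ξ₁ / (2ξ₂) = 5.53 → ξ₁ = 5.53 ξ₂.
Substitute: (1·5.53 + 1) ξ₂ = 206.7 → ξ₂ = 31.65 mol, ξ₁ = 175.1 mol.
Outlet amounts (n = n₀ + Σ ν·ξ):
  R: 282 − 1(175.1) − 1(31.65) = 75.29
  U: 0 + 2(175.1) = 350.1
  P: 0 + 2(31.65) = 63.31
  V: 0 + 2(31.65) = 63.31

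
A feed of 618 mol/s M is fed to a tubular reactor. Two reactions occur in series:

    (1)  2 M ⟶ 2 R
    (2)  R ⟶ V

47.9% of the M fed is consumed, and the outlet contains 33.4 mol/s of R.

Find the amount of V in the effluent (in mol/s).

263 mol/s

Conversion of M: M consumed = 2ξ₁ = 0.479 × 618 → ξ₁ = 148 mol/s.
R balance: n_R = 0 + 2ξ₁ − 1ξ₂ = 33.4 → ξ₂ = (2·148 − 33.4)/1 = 262.6 mol/s.
Outlet amounts (n = n₀ + Σ ν·ξ):
  M: 618 − 2(148) = 322
  R: 0 + 2(148) − 1(262.6) = 33.4
  V: 0 + 1(262.6) = 262.6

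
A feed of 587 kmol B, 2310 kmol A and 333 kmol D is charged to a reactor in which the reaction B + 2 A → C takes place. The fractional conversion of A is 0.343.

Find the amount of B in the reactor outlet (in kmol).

A reacted = 0.343 × 2310 = 792.3 kmol; ν_A = −2, so ξ = 792.3/2 = 396.2 kmol.
Outlet amounts (n = n₀ + ν ξ):
  B: 587 − 1(396.2) = 190.8
  A: 2310 − 2(396.2) = 1518
  C: 0 + 1(396.2) = 396.2
  D: 333 (inert)

191 kmol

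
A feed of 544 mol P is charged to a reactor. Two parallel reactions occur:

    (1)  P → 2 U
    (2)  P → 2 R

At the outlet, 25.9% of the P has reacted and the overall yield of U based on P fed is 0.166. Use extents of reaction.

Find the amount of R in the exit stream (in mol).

191 mol

Yield of U: 2ξ₁ / 544 = 0.166 → ξ₁ = 45.15 mol.
Conversion of P: 1ξ₁ + 1ξ₂ = 0.259 × 544 = 140.9 → ξ₂ = 95.74 mol.
Outlet amounts (n = n₀ + Σ ν·ξ):
  P: 544 − 1(45.15) − 1(95.74) = 403.1
  U: 0 + 2(45.15) = 90.3
  R: 0 + 2(95.74) = 191.5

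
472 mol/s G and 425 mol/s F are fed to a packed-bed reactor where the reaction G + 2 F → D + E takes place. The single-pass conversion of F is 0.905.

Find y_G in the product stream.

F reacted = 0.905 × 425 = 384.6 mol/s; ν_F = −2, so ξ = 384.6/2 = 192.3 mol/s.
Outlet amounts (n = n₀ + ν ξ):
  G: 472 − 1(192.3) = 279.7
  F: 425 − 2(192.3) = 40.38
  D: 0 + 1(192.3) = 192.3
  E: 0 + 1(192.3) = 192.3
Total out = 704.7 mol/s; y_G = 279.7 / 704.7 = 0.3969.

0.397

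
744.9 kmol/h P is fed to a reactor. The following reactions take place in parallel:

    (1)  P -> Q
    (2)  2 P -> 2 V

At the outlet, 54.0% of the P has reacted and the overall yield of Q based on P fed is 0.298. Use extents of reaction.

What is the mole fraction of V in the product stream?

0.242

Yield of Q: 1ξ₁ / 744.9 = 0.298 → ξ₁ = 222 kmol/h.
Conversion of P: 1ξ₁ + 2ξ₂ = 0.54 × 744.9 = 402.2 → ξ₂ = 90.13 kmol/h.
Outlet amounts (n = n₀ + Σ ν·ξ):
  P: 744.9 − 1(222) − 2(90.13) = 342.7
  Q: 0 + 1(222) = 222
  V: 0 + 2(90.13) = 180.3
Total out = 744.9 kmol/h; y_V = 180.3 / 744.9 = 0.242.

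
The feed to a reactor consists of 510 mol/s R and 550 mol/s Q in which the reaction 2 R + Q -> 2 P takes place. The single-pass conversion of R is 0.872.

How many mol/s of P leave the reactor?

445 mol/s

R reacted = 0.872 × 510 = 444.7 mol/s; ν_R = −2, so ξ = 444.7/2 = 222.4 mol/s.
Outlet amounts (n = n₀ + ν ξ):
  R: 510 − 2(222.4) = 65.28
  Q: 550 − 1(222.4) = 327.6
  P: 0 + 2(222.4) = 444.7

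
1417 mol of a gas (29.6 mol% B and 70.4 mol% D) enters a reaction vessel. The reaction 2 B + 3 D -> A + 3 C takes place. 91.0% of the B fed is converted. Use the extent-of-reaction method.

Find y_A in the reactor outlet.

0.156

B reacted = 0.91 × 419.4 = 381.7 mol; ν_B = −2, so ξ = 381.7/2 = 190.8 mol.
Outlet amounts (n = n₀ + ν ξ):
  B: 419.4 − 2(190.8) = 37.75
  D: 997.6 − 3(190.8) = 425
  A: 0 + 1(190.8) = 190.8
  C: 0 + 3(190.8) = 572.5
Total out = 1226 mol; y_A = 190.8 / 1226 = 0.1556.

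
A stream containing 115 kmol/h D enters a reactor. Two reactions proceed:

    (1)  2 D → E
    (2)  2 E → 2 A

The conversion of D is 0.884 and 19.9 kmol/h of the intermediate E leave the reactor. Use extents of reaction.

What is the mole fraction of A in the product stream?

Conversion of D: D consumed = 2ξ₁ = 0.884 × 115 → ξ₁ = 50.83 kmol/h.
E balance: n_E = 0 + 1ξ₁ − 2ξ₂ = 19.9 → ξ₂ = (1·50.83 − 19.9)/2 = 15.46 kmol/h.
Outlet amounts (n = n₀ + Σ ν·ξ):
  D: 115 − 2(50.83) = 13.34
  E: 0 + 1(50.83) − 2(15.46) = 19.9
  A: 0 + 2(15.46) = 30.93
Total out = 64.17 kmol/h; y_A = 30.93 / 64.17 = 0.482.

0.482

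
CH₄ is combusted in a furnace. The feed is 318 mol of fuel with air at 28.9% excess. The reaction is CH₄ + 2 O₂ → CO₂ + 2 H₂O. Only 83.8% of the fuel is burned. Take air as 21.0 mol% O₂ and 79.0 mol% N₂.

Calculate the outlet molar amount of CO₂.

266 mol

Stoichiometric O₂ = 2 × 318 = 636 mol; O₂ fed = 636 × 1.289 = 819.8 mol.
N₂ fed = 819.8 × 79/21 = 3084 mol.
Fuel reacted = 0.838 × 318 → ξ = 266.5 mol.
Outlet (n = n₀ + ν ξ):
  CH₄: 318 − 1(266.5) = 51.52
  O₂: 819.8 − 2(266.5) = 286.8
  N₂: 3084 (inert)
  CO₂: 0 + 1(266.5) = 266.5
  H₂O: 0 + 2(266.5) = 533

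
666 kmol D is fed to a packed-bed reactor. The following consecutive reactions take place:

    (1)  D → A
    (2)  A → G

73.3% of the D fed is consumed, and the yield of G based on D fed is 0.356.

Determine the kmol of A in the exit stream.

Conversion of D: D consumed = 1ξ₁ = 0.733 × 666 → ξ₁ = 488.2 kmol.
Yield of G: 1ξ₂ / 666 = 0.356 → ξ₂ = 237.1 kmol.
Outlet amounts (n = n₀ + Σ ν·ξ):
  D: 666 − 1(488.2) = 177.8
  A: 0 + 1(488.2) − 1(237.1) = 251.1
  G: 0 + 1(237.1) = 237.1

251 kmol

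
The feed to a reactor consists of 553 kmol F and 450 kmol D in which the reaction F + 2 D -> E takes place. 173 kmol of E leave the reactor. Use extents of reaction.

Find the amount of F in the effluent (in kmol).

For E: n = n₀ + 1ξ → 173 = 0 + 1ξ, giving ξ = 173 kmol.
Outlet amounts (n = n₀ + ν ξ):
  F: 553 − 1(173) = 380
  D: 450 − 2(173) = 104
  E: 0 + 1(173) = 173

380 kmol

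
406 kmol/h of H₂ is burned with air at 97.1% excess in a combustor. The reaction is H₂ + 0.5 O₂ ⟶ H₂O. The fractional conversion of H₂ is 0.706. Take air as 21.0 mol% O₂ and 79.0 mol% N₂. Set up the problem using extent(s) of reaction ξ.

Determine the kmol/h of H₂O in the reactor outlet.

Stoichiometric O₂ = 0.5 × 406 = 203 kmol/h; O₂ fed = 203 × 1.971 = 400.1 kmol/h.
N₂ fed = 400.1 × 79/21 = 1505 kmol/h.
Fuel reacted = 0.706 × 406 → ξ = 286.6 kmol/h.
Outlet (n = n₀ + ν ξ):
  H₂: 406 − 1(286.6) = 119.4
  O₂: 400.1 − 0.5(286.6) = 256.8
  N₂: 1505 (inert)
  H₂O: 0 + 1(286.6) = 286.6

287 kmol/h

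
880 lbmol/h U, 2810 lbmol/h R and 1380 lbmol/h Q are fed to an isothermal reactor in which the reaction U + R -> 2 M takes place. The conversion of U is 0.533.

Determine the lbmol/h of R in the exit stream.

2340 lbmol/h

U reacted = 0.533 × 880 = 469 lbmol/h; ν_U = −1, so ξ = 469/1 = 469 lbmol/h.
Outlet amounts (n = n₀ + ν ξ):
  U: 880 − 1(469) = 411
  R: 2810 − 1(469) = 2341
  M: 0 + 2(469) = 938.1
  Q: 1380 (inert)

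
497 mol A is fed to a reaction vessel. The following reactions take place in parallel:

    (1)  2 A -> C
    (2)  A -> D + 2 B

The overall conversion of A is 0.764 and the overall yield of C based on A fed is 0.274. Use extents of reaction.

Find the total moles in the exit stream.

576 mol

Yield of C: 1ξ₁ / 497 = 0.274 → ξ₁ = 136.2 mol.
Conversion of A: 2ξ₁ + 1ξ₂ = 0.764 × 497 = 379.7 → ξ₂ = 107.4 mol.
Outlet amounts (n = n₀ + Σ ν·ξ):
  A: 497 − 2(136.2) − 1(107.4) = 117.3
  C: 0 + 1(136.2) = 136.2
  D: 0 + 1(107.4) = 107.4
  B: 0 + 2(107.4) = 214.7
Total out = 117.3 + 136.2 + 107.4 + 214.7 = 575.5 mol.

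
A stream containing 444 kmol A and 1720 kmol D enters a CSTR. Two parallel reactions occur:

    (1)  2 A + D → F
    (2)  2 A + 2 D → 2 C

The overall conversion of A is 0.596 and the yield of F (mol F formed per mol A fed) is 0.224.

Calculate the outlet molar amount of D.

Yield of F: 1ξ₁ / 444 = 0.224 → ξ₁ = 99.46 kmol.
Conversion of A: 2ξ₁ + 2ξ₂ = 0.596 × 444 = 264.6 → ξ₂ = 32.86 kmol.
Outlet amounts (n = n₀ + Σ ν·ξ):
  A: 444 − 2(99.46) − 2(32.86) = 179.4
  D: 1720 − 1(99.46) − 2(32.86) = 1555
  F: 0 + 1(99.46) = 99.46
  C: 0 + 2(32.86) = 65.71

1550 kmol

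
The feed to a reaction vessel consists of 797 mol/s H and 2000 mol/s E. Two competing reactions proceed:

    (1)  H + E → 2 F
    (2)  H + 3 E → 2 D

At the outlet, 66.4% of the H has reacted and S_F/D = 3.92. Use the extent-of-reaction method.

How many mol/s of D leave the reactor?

Conversion of H: H consumed = 0.664 × 797 = 529.2 mol/s = 1ξ₁ + 1ξ₂.
Selectivity: 2ξ₁ / (2ξ₂) = 3.92 → ξ₁ = 3.92 ξ₂.
Substitute: (1·3.92 + 1) ξ₂ = 529.2 → ξ₂ = 107.6 mol/s, ξ₁ = 421.6 mol/s.
Outlet amounts (n = n₀ + Σ ν·ξ):
  H: 797 − 1(421.6) − 1(107.6) = 267.8
  E: 2000 − 1(421.6) − 3(107.6) = 1256
  F: 0 + 2(421.6) = 843.3
  D: 0 + 2(107.6) = 215.1

215 mol/s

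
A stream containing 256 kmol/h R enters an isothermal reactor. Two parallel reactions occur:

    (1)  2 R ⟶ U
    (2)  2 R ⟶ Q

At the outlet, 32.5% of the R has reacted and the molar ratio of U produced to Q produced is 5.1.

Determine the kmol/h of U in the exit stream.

34.8 kmol/h

Conversion of R: R consumed = 0.325 × 256 = 83.2 kmol/h = 2ξ₁ + 2ξ₂.
Selectivity: 1ξ₁ / (1ξ₂) = 5.1 → ξ₁ = 5.1 ξ₂.
Substitute: (2·5.1 + 2) ξ₂ = 83.2 → ξ₂ = 6.82 kmol/h, ξ₁ = 34.78 kmol/h.
Outlet amounts (n = n₀ + Σ ν·ξ):
  R: 256 − 2(34.78) − 2(6.82) = 172.8
  U: 0 + 1(34.78) = 34.78
  Q: 0 + 1(6.82) = 6.82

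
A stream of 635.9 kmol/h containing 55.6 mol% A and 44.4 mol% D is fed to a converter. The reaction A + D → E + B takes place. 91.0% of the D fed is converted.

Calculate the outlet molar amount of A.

D reacted = 0.91 × 282.3 = 256.9 kmol/h; ν_D = −1, so ξ = 256.9/1 = 256.9 kmol/h.
Outlet amounts (n = n₀ + ν ξ):
  A: 353.6 − 1(256.9) = 96.63
  D: 282.3 − 1(256.9) = 25.41
  E: 0 + 1(256.9) = 256.9
  B: 0 + 1(256.9) = 256.9

96.6 kmol/h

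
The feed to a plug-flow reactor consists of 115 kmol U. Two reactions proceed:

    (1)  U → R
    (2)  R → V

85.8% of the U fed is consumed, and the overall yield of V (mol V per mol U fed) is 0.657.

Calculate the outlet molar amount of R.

23.1 kmol

Conversion of U: U consumed = 1ξ₁ = 0.858 × 115 → ξ₁ = 98.67 kmol.
Yield of V: 1ξ₂ / 115 = 0.657 → ξ₂ = 75.56 kmol.
Outlet amounts (n = n₀ + Σ ν·ξ):
  U: 115 − 1(98.67) = 16.33
  R: 0 + 1(98.67) − 1(75.56) = 23.11
  V: 0 + 1(75.56) = 75.56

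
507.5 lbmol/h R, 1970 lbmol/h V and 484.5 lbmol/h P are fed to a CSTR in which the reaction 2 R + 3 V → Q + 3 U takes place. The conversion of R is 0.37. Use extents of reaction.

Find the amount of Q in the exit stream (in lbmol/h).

93.9 lbmol/h

R reacted = 0.37 × 507.5 = 187.8 lbmol/h; ν_R = −2, so ξ = 187.8/2 = 93.89 lbmol/h.
Outlet amounts (n = n₀ + ν ξ):
  R: 507.5 − 2(93.89) = 319.7
  V: 1970 − 3(93.89) = 1688
  Q: 0 + 1(93.89) = 93.89
  U: 0 + 3(93.89) = 281.7
  P: 484.5 (inert)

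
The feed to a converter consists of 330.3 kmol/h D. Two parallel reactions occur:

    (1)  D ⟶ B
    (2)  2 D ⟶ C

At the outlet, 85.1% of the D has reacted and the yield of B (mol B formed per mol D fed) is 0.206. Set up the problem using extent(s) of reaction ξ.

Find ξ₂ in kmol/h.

ξ₂ = 107 kmol/h

Yield of B: 1ξ₁ / 330.3 = 0.206 → ξ₁ = 68.04 kmol/h.
Conversion of D: 1ξ₁ + 2ξ₂ = 0.851 × 330.3 = 281.1 → ξ₂ = 106.5 kmol/h.
Outlet amounts (n = n₀ + Σ ν·ξ):
  D: 330.3 − 1(68.04) − 2(106.5) = 49.21
  B: 0 + 1(68.04) = 68.04
  C: 0 + 1(106.5) = 106.5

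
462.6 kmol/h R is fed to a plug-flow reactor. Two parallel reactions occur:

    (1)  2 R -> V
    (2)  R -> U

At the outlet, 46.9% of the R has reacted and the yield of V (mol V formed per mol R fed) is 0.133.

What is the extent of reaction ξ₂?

ξ₂ = 93.9 kmol/h

Yield of V: 1ξ₁ / 462.6 = 0.133 → ξ₁ = 61.53 kmol/h.
Conversion of R: 2ξ₁ + 1ξ₂ = 0.469 × 462.6 = 217 → ξ₂ = 93.91 kmol/h.
Outlet amounts (n = n₀ + Σ ν·ξ):
  R: 462.6 − 2(61.53) − 1(93.91) = 245.6
  V: 0 + 1(61.53) = 61.53
  U: 0 + 1(93.91) = 93.91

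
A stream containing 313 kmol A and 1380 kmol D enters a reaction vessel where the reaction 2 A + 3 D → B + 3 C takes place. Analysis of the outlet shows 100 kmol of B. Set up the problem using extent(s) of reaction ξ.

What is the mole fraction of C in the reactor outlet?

For B: n = n₀ + 1ξ → 100 = 0 + 1ξ, giving ξ = 100 kmol.
Outlet amounts (n = n₀ + ν ξ):
  A: 313 − 2(100) = 113
  D: 1380 − 3(100) = 1080
  B: 0 + 1(100) = 100
  C: 0 + 3(100) = 300
Total out = 1593 kmol; y_C = 300 / 1593 = 0.1883.

0.188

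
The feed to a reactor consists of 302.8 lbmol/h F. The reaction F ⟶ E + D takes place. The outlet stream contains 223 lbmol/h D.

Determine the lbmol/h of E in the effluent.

For D: n = n₀ + 1ξ → 223 = 0 + 1ξ, giving ξ = 223 lbmol/h.
Outlet amounts (n = n₀ + ν ξ):
  F: 302.8 − 1(223) = 79.8
  E: 0 + 1(223) = 223
  D: 0 + 1(223) = 223

223 lbmol/h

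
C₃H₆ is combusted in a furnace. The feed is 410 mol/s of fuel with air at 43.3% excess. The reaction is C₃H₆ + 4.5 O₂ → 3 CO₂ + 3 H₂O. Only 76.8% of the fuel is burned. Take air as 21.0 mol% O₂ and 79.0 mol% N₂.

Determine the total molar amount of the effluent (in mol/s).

13200 mol/s

Stoichiometric O₂ = 4.5 × 410 = 1845 mol/s; O₂ fed = 1845 × 1.433 = 2644 mol/s.
N₂ fed = 2644 × 79/21 = 9946 mol/s.
Fuel reacted = 0.768 × 410 → ξ = 314.9 mol/s.
Outlet (n = n₀ + ν ξ):
  C₃H₆: 410 − 1(314.9) = 95.12
  O₂: 2644 − 4.5(314.9) = 1227
  N₂: 9946 (inert)
  CO₂: 0 + 3(314.9) = 944.6
  H₂O: 0 + 3(314.9) = 944.6
Total out = 95.12 + 1227 + 9946 + 944.6 + 944.6 = 13160 mol/s.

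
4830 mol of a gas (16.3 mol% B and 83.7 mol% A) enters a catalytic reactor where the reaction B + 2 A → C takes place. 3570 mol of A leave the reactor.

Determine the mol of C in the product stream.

For A: n = n₀ − 2ξ → 3570 = 4043 − 2ξ, giving ξ = 236.4 mol.
Outlet amounts (n = n₀ + ν ξ):
  B: 787.3 − 1(236.4) = 550.9
  A: 4043 − 2(236.4) = 3570
  C: 0 + 1(236.4) = 236.4

236 mol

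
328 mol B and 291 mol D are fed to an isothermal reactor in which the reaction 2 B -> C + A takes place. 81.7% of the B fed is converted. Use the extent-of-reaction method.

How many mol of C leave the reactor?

134 mol

B reacted = 0.817 × 328 = 268 mol; ν_B = −2, so ξ = 268/2 = 134 mol.
Outlet amounts (n = n₀ + ν ξ):
  B: 328 − 2(134) = 60.02
  C: 0 + 1(134) = 134
  A: 0 + 1(134) = 134
  D: 291 (inert)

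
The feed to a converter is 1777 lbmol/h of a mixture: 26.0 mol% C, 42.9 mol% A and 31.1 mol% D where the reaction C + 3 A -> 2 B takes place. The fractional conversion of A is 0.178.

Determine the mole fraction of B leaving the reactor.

0.0536

A reacted = 0.178 × 762.3 = 135.7 lbmol/h; ν_A = −3, so ξ = 135.7/3 = 45.23 lbmol/h.
Outlet amounts (n = n₀ + ν ξ):
  C: 462 − 1(45.23) = 416.8
  A: 762.3 − 3(45.23) = 626.6
  B: 0 + 2(45.23) = 90.46
  D: 552.6 (inert)
Total out = 1687 lbmol/h; y_B = 90.46 / 1687 = 0.05364.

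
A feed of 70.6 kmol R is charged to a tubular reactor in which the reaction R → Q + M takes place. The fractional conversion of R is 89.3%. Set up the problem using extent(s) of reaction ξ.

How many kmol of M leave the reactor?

63 kmol

R reacted = 0.893 × 70.6 = 63.05 kmol; ν_R = −1, so ξ = 63.05/1 = 63.05 kmol.
Outlet amounts (n = n₀ + ν ξ):
  R: 70.6 − 1(63.05) = 7.554
  Q: 0 + 1(63.05) = 63.05
  M: 0 + 1(63.05) = 63.05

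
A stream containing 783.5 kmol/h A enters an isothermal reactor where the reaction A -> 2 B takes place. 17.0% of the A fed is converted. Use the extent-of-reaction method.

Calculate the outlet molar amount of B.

A reacted = 0.17 × 783.5 = 133.2 kmol/h; ν_A = −1, so ξ = 133.2/1 = 133.2 kmol/h.
Outlet amounts (n = n₀ + ν ξ):
  A: 783.5 − 1(133.2) = 650.3
  B: 0 + 2(133.2) = 266.4

266 kmol/h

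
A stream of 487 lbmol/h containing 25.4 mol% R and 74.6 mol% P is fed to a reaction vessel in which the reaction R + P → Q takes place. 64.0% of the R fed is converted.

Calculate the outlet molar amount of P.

284 lbmol/h

R reacted = 0.64 × 123.7 = 79.17 lbmol/h; ν_R = −1, so ξ = 79.17/1 = 79.17 lbmol/h.
Outlet amounts (n = n₀ + ν ξ):
  R: 123.7 − 1(79.17) = 44.53
  P: 363.3 − 1(79.17) = 284.1
  Q: 0 + 1(79.17) = 79.17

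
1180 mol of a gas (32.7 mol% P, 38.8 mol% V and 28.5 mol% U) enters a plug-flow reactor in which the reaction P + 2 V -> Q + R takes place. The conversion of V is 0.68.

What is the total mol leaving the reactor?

V reacted = 0.68 × 457.8 = 311.3 mol; ν_V = −2, so ξ = 311.3/2 = 155.7 mol.
Outlet amounts (n = n₀ + ν ξ):
  P: 385.9 − 1(155.7) = 230.2
  V: 457.8 − 2(155.7) = 146.5
  Q: 0 + 1(155.7) = 155.7
  R: 0 + 1(155.7) = 155.7
  U: 336.3 (inert)
Total out = 230.2 + 146.5 + 155.7 + 155.7 + 336.3 = 1024 mol.

1020 mol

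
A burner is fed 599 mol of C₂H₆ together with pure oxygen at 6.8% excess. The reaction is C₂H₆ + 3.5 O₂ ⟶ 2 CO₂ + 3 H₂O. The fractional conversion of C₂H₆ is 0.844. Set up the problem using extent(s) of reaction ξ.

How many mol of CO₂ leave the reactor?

Stoichiometric O₂ = 3.5 × 599 = 2096 mol; O₂ fed = 2096 × 1.068 = 2239 mol.
Fuel reacted = 0.844 × 599 → ξ = 505.6 mol.
Outlet (n = n₀ + ν ξ):
  C₂H₆: 599 − 1(505.6) = 93.44
  O₂: 2239 − 3.5(505.6) = 469.6
  CO₂: 0 + 2(505.6) = 1011
  H₂O: 0 + 3(505.6) = 1517

1010 mol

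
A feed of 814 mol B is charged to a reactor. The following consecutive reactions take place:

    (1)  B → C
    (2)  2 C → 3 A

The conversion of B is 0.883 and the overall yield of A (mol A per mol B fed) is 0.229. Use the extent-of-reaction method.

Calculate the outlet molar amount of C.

Conversion of B: B consumed = 1ξ₁ = 0.883 × 814 → ξ₁ = 718.8 mol.
Yield of A: 3ξ₂ / 814 = 0.229 → ξ₂ = 62.14 mol.
Outlet amounts (n = n₀ + Σ ν·ξ):
  B: 814 − 1(718.8) = 95.24
  C: 0 + 1(718.8) − 2(62.14) = 594.5
  A: 0 + 3(62.14) = 186.4

594 mol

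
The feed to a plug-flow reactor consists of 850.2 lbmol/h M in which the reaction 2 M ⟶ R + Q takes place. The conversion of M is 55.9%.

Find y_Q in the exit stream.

M reacted = 0.559 × 850.2 = 475.3 lbmol/h; ν_M = −2, so ξ = 475.3/2 = 237.6 lbmol/h.
Outlet amounts (n = n₀ + ν ξ):
  M: 850.2 − 2(237.6) = 374.9
  R: 0 + 1(237.6) = 237.6
  Q: 0 + 1(237.6) = 237.6
Total out = 850.2 lbmol/h; y_Q = 237.6 / 850.2 = 0.2795.

0.28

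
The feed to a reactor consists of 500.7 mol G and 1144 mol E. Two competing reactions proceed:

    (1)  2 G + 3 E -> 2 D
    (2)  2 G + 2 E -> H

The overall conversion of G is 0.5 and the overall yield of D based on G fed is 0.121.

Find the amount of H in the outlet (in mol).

Yield of D: 2ξ₁ / 500.7 = 0.121 → ξ₁ = 30.29 mol.
Conversion of G: 2ξ₁ + 2ξ₂ = 0.5 × 500.7 = 250.3 → ξ₂ = 94.88 mol.
Outlet amounts (n = n₀ + Σ ν·ξ):
  G: 500.7 − 2(30.29) − 2(94.88) = 250.3
  E: 1144 − 3(30.29) − 2(94.88) = 863.4
  D: 0 + 2(30.29) = 60.58
  H: 0 + 1(94.88) = 94.88

94.9 mol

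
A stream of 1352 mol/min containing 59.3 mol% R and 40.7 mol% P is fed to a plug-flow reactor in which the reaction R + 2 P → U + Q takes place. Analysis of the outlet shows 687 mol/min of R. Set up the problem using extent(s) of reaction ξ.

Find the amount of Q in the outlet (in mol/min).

115 mol/min

For R: n = n₀ − 1ξ → 687 = 801.7 − 1ξ, giving ξ = 114.7 mol/min.
Outlet amounts (n = n₀ + ν ξ):
  R: 801.7 − 1(114.7) = 687
  P: 550.3 − 2(114.7) = 320.8
  U: 0 + 1(114.7) = 114.7
  Q: 0 + 1(114.7) = 114.7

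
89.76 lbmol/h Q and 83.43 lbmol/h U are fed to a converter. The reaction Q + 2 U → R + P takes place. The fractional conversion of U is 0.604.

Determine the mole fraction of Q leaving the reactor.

U reacted = 0.604 × 83.43 = 50.39 lbmol/h; ν_U = −2, so ξ = 50.39/2 = 25.2 lbmol/h.
Outlet amounts (n = n₀ + ν ξ):
  Q: 89.76 − 1(25.2) = 64.56
  U: 83.43 − 2(25.2) = 33.04
  R: 0 + 1(25.2) = 25.2
  P: 0 + 1(25.2) = 25.2
Total out = 148 lbmol/h; y_Q = 64.56 / 148 = 0.4363.

0.436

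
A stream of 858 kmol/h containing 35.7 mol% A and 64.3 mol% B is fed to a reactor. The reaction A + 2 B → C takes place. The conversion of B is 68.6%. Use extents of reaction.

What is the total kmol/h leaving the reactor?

480 kmol/h

B reacted = 0.686 × 551.7 = 378.5 kmol/h; ν_B = −2, so ξ = 378.5/2 = 189.2 kmol/h.
Outlet amounts (n = n₀ + ν ξ):
  A: 306.3 − 1(189.2) = 117.1
  B: 551.7 − 2(189.2) = 173.2
  C: 0 + 1(189.2) = 189.2
Total out = 117.1 + 173.2 + 189.2 = 479.5 kmol/h.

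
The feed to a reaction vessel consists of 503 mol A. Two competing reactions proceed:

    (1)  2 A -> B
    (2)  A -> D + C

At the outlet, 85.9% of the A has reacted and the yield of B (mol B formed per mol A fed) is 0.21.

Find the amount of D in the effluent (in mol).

Yield of B: 1ξ₁ / 503 = 0.21 → ξ₁ = 105.6 mol.
Conversion of A: 2ξ₁ + 1ξ₂ = 0.859 × 503 = 432.1 → ξ₂ = 220.8 mol.
Outlet amounts (n = n₀ + Σ ν·ξ):
  A: 503 − 2(105.6) − 1(220.8) = 70.92
  B: 0 + 1(105.6) = 105.6
  D: 0 + 1(220.8) = 220.8
  C: 0 + 1(220.8) = 220.8

221 mol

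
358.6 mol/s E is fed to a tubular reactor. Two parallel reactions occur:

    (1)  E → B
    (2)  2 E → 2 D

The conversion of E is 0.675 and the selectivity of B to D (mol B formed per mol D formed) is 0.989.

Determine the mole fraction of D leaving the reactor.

0.339

Conversion of E: E consumed = 0.675 × 358.6 = 242.1 mol/s = 1ξ₁ + 2ξ₂.
Selectivity: 1ξ₁ / (2ξ₂) = 0.989 → ξ₁ = 1.978 ξ₂.
Substitute: (1·1.978 + 2) ξ₂ = 242.1 → ξ₂ = 60.85 mol/s, ξ₁ = 120.4 mol/s.
Outlet amounts (n = n₀ + Σ ν·ξ):
  E: 358.6 − 1(120.4) − 2(60.85) = 116.5
  B: 0 + 1(120.4) = 120.4
  D: 0 + 2(60.85) = 121.7
Total out = 358.6 mol/s; y_D = 121.7 / 358.6 = 0.3394.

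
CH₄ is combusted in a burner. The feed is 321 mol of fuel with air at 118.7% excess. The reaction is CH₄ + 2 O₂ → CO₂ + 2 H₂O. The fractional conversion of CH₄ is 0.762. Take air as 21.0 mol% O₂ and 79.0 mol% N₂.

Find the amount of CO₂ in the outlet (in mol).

245 mol

Stoichiometric O₂ = 2 × 321 = 642 mol; O₂ fed = 642 × 2.187 = 1404 mol.
N₂ fed = 1404 × 79/21 = 5282 mol.
Fuel reacted = 0.762 × 321 → ξ = 244.6 mol.
Outlet (n = n₀ + ν ξ):
  CH₄: 321 − 1(244.6) = 76.4
  O₂: 1404 − 2(244.6) = 914.9
  N₂: 5282 (inert)
  CO₂: 0 + 1(244.6) = 244.6
  H₂O: 0 + 2(244.6) = 489.2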